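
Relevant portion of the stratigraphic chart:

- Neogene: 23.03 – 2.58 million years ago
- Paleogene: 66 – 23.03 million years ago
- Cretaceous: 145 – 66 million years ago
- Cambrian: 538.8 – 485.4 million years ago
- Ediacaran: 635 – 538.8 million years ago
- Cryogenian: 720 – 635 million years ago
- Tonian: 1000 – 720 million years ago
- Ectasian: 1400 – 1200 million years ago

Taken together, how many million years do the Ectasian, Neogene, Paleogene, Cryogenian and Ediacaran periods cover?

444.62 million years

Each duration: Ectasian = 200; Neogene = 20.45; Paleogene = 42.97; Cryogenian = 85; Ediacaran = 96.2.
Sum: 200 + 20.45 + 42.97 + 85 + 96.2 = 444.62 Myr.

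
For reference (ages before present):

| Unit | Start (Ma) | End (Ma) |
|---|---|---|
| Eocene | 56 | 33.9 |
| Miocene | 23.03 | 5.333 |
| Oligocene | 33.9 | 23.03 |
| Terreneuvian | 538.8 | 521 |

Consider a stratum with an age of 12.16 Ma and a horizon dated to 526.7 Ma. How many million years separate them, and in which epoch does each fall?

Elapsed time: 526.7 − 12.16 = 514.54 Myr.
12.16 Ma lies within 23.03–5.333 Ma: Miocene.
526.7 Ma lies within 538.8–521 Ma: Terreneuvian.

514.54 million years apart; the first in the Miocene, the second in the Terreneuvian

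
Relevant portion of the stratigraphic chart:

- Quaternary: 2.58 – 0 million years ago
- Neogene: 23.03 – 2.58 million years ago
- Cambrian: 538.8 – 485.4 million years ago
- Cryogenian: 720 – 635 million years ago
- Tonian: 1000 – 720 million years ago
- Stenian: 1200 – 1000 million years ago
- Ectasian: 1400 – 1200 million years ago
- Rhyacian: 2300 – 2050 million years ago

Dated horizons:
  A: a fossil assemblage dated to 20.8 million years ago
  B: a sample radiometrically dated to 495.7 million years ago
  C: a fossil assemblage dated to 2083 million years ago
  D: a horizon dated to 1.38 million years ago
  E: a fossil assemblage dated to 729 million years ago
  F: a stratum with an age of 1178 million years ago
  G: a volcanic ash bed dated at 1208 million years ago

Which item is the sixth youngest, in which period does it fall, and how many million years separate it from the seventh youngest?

G, in the Ectasian; 875 million years to C

Smaller Ma means younger, so youngest first: D 1.38 < A 20.8 < B 495.7 < E 729 < F 1178 < G 1208 < C 2083.
Counting 6 along gives G (1208 Ma); the excerpt puts that inside the Ectasian, 1400–1200 Ma.
Next in line is C (2083 Ma), and 2083 − 1208 = 875 Myr.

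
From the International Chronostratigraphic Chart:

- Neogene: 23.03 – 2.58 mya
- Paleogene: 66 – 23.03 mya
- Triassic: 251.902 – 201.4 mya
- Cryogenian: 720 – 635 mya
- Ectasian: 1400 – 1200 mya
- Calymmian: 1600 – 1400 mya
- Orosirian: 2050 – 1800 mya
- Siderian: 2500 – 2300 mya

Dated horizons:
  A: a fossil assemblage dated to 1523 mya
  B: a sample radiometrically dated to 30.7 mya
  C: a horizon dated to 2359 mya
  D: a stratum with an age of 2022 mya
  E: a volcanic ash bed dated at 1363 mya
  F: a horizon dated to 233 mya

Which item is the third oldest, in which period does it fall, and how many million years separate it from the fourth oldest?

Sorted oldest-first by Ma: C (2359), D (2022), A (1523), E (1363), F (233), B (30.7).
The third oldest is A at 1523 Ma, which lies in 1600–1400 Ma: the Calymmian.
The fourth oldest is E at 1363 Ma; separation = |1523 − 1363| = 160 Myr.

A, in the Calymmian; 160 million years to E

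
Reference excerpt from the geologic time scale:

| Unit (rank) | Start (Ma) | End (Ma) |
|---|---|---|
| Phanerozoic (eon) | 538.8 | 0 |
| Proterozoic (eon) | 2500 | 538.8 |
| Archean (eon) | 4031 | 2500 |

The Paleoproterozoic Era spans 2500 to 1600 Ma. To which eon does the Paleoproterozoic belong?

The Paleoproterozoic (2500–1600 Ma) lies entirely within 2500–538.8 Ma, the Proterozoic Eon.

Proterozoic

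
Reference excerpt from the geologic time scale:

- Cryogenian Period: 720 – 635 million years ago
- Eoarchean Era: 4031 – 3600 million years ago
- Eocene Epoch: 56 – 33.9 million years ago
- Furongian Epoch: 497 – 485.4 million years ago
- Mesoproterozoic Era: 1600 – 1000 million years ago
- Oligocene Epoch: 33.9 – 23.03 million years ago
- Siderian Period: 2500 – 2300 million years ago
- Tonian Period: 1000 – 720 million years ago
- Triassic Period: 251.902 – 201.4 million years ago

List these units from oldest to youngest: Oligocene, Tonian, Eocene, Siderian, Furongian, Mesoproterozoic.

Siderian, Mesoproterozoic, Tonian, Furongian, Eocene, Oligocene

The oldest of these is Siderian (starts 2500 Ma) and the youngest is Oligocene (ends 23.03 Ma).
In between, by decreasing start age: Mesoproterozoic (1600), Tonian (1000), Furongian (497), Eocene (56).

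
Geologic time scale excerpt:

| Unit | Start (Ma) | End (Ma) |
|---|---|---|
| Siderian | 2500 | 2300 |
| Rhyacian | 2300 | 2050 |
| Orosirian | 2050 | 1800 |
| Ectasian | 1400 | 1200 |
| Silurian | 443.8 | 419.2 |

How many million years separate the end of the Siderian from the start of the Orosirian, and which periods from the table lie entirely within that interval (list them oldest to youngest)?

The Siderian closes at 2300 Ma and the Orosirian opens at 2050 Ma, so the interval is 2300 − 2050 = 250 Myr.
A period fits inside if it starts at or after 2300 Ma and ends at or before 2050 Ma; oldest first that gives Rhyacian.

250 million years; Rhyacian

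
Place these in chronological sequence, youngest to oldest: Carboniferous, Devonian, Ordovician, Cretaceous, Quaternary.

Era membership (oldest first within each) — Paleozoic: Ordovician, Devonian, Carboniferous; Mesozoic: Cretaceous; Cenozoic: Quaternary. Paleozoic precedes Mesozoic, which precedes Cenozoic. Concatenating the groups in that era order and then reversing gives youngest to oldest.

Quaternary, Cretaceous, Carboniferous, Devonian, Ordovician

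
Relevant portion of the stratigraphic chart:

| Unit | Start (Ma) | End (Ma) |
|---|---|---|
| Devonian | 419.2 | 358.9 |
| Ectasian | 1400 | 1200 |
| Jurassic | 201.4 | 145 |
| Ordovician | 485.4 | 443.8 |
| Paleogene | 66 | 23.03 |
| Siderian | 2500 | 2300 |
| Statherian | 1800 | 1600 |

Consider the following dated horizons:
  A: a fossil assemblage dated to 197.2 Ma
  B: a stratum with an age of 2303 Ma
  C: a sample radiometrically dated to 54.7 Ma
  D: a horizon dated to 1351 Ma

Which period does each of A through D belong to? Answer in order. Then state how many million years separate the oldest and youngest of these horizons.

Match each age against the start–end ranges in the excerpt: A = 197.2 Ma → Jurassic (201.4–145); B = 2303 Ma → Siderian (2500–2300); C = 54.7 Ma → Paleogene (66–23.03); D = 1351 Ma → Ectasian (1400–1200).
The largest age is 2303 Ma and the smallest is 54.7 Ma; their difference is 2248.3 Myr.

A — Jurassic; B — Siderian; C — Paleogene; D — Ectasian; span 2248.3 million years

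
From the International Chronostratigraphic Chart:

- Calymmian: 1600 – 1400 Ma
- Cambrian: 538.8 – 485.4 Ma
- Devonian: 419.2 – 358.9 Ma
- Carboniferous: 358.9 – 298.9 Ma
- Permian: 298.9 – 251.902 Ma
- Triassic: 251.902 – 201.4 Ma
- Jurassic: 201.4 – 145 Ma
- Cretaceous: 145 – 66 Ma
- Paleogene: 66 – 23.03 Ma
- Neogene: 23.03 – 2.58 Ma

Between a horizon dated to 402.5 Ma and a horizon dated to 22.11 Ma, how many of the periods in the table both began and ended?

6

402.5 Ma sits inside the Devonian (419.2–358.9) and 22.11 Ma inside the Neogene (23.03–2.58); neither of those is wholly between the two dates.
The listed periods lying completely between them are Carboniferous, Permian, Triassic, Jurassic, Cretaceous, Paleogene — 6 in all.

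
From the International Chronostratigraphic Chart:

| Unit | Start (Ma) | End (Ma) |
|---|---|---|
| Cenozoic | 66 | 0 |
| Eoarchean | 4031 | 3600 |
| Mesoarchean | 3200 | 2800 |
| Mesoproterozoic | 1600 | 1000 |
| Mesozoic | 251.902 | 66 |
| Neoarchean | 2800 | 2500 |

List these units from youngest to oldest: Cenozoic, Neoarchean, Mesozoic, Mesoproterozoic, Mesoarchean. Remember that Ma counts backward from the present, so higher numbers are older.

Cenozoic → Mesozoic → Mesoproterozoic → Neoarchean → Mesoarchean

Sorting by start age (ascending Ma, since larger Ma = older): Cenozoic began 66, Mesozoic began 251.902, Mesoproterozoic began 1600, Neoarchean began 2800, Mesoarchean began 3200.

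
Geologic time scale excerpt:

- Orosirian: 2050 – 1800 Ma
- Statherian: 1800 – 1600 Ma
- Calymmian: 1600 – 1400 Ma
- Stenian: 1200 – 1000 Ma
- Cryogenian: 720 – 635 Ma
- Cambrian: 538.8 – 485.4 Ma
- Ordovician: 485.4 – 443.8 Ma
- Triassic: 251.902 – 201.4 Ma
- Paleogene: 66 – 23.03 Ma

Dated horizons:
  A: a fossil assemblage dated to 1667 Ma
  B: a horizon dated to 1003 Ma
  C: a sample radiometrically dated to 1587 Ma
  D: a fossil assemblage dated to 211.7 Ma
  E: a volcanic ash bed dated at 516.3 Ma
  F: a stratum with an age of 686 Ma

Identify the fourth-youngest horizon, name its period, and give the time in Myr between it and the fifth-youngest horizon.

Smaller Ma means younger, so youngest first: D 211.7 < E 516.3 < F 686 < B 1003 < C 1587 < A 1667.
Counting 4 along gives B (1003 Ma); the excerpt puts that inside the Stenian, 1200–1000 Ma.
Next in line is C (1587 Ma), and 1587 − 1003 = 584 Myr.

B, in the Stenian; 584 million years to C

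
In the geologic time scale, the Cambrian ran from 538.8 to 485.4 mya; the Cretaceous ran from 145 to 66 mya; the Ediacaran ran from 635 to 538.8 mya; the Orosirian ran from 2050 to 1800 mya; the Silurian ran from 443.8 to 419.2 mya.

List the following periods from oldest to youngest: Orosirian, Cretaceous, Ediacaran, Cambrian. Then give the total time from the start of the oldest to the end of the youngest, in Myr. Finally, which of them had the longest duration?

Start ages (Ma): Orosirian 2050, Ediacaran 635, Cambrian 538.8, Cretaceous 145.
Ordered oldest to youngest: Orosirian, Ediacaran, Cambrian, Cretaceous.
Span = 2050 − 66 = 1984 Myr.
Durations: Cretaceous 79, Ediacaran 96.2, Orosirian 250, Cambrian 53.4 → longest is Orosirian (250 Myr).

Orosirian, Ediacaran, Cambrian, Cretaceous; total span 1984 Myr; longest is Orosirian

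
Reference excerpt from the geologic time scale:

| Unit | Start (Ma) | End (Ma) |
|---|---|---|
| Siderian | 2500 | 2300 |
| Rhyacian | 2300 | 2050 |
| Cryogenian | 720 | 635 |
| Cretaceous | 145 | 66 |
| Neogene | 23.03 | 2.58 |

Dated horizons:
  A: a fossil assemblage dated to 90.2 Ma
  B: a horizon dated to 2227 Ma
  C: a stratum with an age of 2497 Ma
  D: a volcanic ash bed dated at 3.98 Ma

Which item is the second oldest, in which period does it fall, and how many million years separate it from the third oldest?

Sorted oldest-first by Ma: C (2497), B (2227), A (90.2), D (3.98).
The second oldest is B at 2227 Ma, which lies in 2300–2050 Ma: the Rhyacian.
The third oldest is A at 90.2 Ma; separation = |2227 − 90.2| = 2136.8 Myr.

B, in the Rhyacian; 2136.8 million years to A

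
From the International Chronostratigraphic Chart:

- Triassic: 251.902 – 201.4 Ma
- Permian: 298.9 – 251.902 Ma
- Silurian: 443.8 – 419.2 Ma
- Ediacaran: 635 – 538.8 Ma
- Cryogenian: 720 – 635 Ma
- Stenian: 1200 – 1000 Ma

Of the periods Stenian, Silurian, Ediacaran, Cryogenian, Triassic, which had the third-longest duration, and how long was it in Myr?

Durations: Stenian 200; Silurian 24.6; Ediacaran 96.2; Cryogenian 85; Triassic 50.502 Myr.
Sorted longest-first: Stenian (200), Ediacaran (96.2), Cryogenian (85), Triassic (50.502), Silurian (24.6).
The third longest is Cryogenian at 85 Myr.

Cryogenian, 85 million years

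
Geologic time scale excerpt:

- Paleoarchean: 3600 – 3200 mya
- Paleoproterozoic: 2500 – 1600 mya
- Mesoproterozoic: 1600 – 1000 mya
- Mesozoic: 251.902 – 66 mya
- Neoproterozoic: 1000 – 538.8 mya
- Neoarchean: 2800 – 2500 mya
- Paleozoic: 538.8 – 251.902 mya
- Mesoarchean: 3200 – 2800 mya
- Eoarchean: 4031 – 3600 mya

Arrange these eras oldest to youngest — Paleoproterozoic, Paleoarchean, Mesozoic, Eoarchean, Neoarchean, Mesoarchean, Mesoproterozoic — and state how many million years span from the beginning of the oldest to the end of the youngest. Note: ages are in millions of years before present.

Eoarchean → Paleoarchean → Mesoarchean → Neoarchean → Paleoproterozoic → Mesoproterozoic → Mesozoic; total span 3965 Myr

Start ages (Ma): Eoarchean 4031, Paleoarchean 3600, Mesoarchean 3200, Neoarchean 2800, Paleoproterozoic 2500, Mesoproterozoic 1600, Mesozoic 251.902.
Ordered oldest to youngest: Eoarchean, Paleoarchean, Mesoarchean, Neoarchean, Paleoproterozoic, Mesoproterozoic, Mesozoic.
Span = 4031 − 66 = 3965 Myr.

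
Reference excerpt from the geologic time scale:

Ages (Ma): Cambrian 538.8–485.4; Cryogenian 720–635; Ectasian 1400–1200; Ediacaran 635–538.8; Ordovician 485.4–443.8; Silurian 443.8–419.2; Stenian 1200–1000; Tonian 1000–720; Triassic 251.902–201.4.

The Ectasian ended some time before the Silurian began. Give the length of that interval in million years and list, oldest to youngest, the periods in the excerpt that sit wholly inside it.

The Ectasian closes at 1200 Ma and the Silurian opens at 443.8 Ma, so the interval is 1200 − 443.8 = 756.2 Myr.
A period fits inside if it starts at or after 1200 Ma and ends at or before 443.8 Ma; oldest first that gives Stenian, Tonian, Cryogenian, Ediacaran, Cambrian, Ordovician.

756.2 million years; Stenian, Tonian, Cryogenian, Ediacaran, Cambrian, Ordovician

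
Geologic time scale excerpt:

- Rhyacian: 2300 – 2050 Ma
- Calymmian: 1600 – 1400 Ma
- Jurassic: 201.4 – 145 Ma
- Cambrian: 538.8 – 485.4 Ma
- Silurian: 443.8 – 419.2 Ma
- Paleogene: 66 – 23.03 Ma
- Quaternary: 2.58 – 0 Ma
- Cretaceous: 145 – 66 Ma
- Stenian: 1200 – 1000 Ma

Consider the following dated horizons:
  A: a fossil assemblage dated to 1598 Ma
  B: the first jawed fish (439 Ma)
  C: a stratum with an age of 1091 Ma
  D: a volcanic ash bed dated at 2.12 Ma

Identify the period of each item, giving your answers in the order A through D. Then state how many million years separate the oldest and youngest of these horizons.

A: 1598 Ma lies in 1600–1400 Ma, so Calymmian.
B: 439 Ma lies in 443.8–419.2 Ma, so Silurian.
C: 1091 Ma lies in 1200–1000 Ma, so Stenian.
D: 2.12 Ma lies in 2.58–0 Ma, so Quaternary.
Oldest = 1598 Ma, youngest = 2.12 Ma → span 1595.88 Myr.

A — Calymmian; B — Silurian; C — Stenian; D — Quaternary; span 1595.88 million years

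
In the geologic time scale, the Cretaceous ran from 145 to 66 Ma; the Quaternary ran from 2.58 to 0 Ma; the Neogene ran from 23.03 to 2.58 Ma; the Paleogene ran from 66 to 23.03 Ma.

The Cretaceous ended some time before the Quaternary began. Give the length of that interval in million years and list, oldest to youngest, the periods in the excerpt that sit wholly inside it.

End of Cretaceous = 66 Ma; start of Quaternary = 2.58 Ma.
Gap = 66 − 2.58 = 63.42 Myr.
Periods wholly inside 66–2.58 Ma: Paleogene (66–23.03), Neogene (23.03–2.58).

63.42 million years; Paleogene, Neogene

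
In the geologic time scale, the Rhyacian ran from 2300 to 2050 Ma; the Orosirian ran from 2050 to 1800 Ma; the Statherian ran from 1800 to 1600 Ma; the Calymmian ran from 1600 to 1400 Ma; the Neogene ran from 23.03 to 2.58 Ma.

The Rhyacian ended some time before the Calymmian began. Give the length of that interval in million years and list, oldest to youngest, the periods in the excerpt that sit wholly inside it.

450 million years; Orosirian, Statherian

End of Rhyacian = 2050 Ma; start of Calymmian = 1600 Ma.
Gap = 2050 − 1600 = 450 Myr.
Periods wholly inside 2050–1600 Ma: Orosirian (2050–1800), Statherian (1800–1600).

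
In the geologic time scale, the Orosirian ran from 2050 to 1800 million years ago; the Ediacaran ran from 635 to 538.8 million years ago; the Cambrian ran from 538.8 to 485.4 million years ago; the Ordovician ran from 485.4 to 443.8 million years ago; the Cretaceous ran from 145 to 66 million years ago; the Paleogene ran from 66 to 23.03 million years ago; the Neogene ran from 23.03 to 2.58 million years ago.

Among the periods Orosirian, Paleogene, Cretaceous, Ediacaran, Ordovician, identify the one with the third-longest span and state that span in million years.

Cretaceous, 79 million years

Start − end for each: Orosirian 2050 − 1800 = 250; Paleogene 66 − 23.03 = 42.97; Cretaceous 145 − 66 = 79; Ediacaran 635 − 538.8 = 96.2; Ordovician 485.4 − 443.8 = 41.6.
Ranking these from longest: Orosirian > Ediacaran > Cretaceous > Paleogene > Ordovician.
Position 3 in that ranking is Cretaceous, which lasted 79 Myr.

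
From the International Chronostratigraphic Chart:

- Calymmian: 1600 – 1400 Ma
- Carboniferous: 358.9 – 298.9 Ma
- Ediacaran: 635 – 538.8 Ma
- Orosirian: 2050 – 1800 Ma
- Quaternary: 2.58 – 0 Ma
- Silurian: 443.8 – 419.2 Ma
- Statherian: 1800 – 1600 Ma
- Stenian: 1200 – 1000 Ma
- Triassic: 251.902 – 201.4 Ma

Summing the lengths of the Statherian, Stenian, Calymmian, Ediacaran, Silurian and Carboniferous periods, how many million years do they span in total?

Each duration: Statherian = 200; Stenian = 200; Calymmian = 200; Ediacaran = 96.2; Silurian = 24.6; Carboniferous = 60.
Sum: 200 + 200 + 200 + 96.2 + 24.6 + 60 = 780.8 Myr.

780.8 million years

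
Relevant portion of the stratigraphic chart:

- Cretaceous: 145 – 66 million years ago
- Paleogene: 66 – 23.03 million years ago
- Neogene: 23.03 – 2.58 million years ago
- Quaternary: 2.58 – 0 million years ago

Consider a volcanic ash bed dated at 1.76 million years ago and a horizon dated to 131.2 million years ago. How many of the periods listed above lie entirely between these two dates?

131.2 Ma sits inside the Cretaceous (145–66) and 1.76 Ma inside the Quaternary (2.58–0); neither of those is wholly between the two dates.
The listed periods lying completely between them are Paleogene, Neogene — 2 in all.

2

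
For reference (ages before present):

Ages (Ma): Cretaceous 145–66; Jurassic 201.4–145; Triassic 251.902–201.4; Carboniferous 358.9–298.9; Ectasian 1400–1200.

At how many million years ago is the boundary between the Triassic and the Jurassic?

The Triassic ends and the Jurassic begins at 201.4 Ma.

201.4 Ma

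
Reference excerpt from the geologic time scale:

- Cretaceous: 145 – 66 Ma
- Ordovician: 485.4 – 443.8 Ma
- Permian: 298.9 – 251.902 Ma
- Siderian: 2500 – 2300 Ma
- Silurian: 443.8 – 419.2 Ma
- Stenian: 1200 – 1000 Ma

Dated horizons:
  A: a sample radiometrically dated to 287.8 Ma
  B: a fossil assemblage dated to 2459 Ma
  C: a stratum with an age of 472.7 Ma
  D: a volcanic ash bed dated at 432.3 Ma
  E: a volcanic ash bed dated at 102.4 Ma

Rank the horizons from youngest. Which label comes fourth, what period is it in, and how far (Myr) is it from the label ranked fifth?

Smaller Ma means younger, so youngest first: E 102.4 < A 287.8 < D 432.3 < C 472.7 < B 2459.
Counting 4 along gives C (472.7 Ma); the excerpt puts that inside the Ordovician, 485.4–443.8 Ma.
Next in line is B (2459 Ma), and 2459 − 472.7 = 1986.3 Myr.

C, in the Ordovician; 1986.3 million years to B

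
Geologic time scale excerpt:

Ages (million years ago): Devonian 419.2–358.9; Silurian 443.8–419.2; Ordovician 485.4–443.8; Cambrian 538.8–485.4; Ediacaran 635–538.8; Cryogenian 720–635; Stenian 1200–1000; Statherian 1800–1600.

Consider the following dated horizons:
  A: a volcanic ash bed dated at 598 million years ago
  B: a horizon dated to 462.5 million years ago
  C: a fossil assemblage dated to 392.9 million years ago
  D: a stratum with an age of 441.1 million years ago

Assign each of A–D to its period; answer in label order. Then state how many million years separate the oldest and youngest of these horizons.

A — Ediacaran; B — Ordovician; C — Devonian; D — Silurian; span 205.1 million years

A: 598 Ma lies in 635–538.8 Ma, so Ediacaran.
B: 462.5 Ma lies in 485.4–443.8 Ma, so Ordovician.
C: 392.9 Ma lies in 419.2–358.9 Ma, so Devonian.
D: 441.1 Ma lies in 443.8–419.2 Ma, so Silurian.
Oldest = 598 Ma, youngest = 392.9 Ma → span 205.1 Myr.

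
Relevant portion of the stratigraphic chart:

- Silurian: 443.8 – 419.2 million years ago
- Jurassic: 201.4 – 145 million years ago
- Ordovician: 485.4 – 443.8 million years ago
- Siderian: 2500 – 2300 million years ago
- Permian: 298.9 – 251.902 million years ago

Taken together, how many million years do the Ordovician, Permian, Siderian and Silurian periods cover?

Each duration: Ordovician = 41.6; Permian = 46.998; Siderian = 200; Silurian = 24.6.
Sum: 41.6 + 46.998 + 200 + 24.6 = 313.198 Myr.

313.198 million years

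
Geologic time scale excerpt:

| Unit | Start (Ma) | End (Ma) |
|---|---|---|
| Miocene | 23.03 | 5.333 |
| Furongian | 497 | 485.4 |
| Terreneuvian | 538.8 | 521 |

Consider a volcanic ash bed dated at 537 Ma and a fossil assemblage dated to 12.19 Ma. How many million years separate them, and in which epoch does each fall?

524.81 million years apart; the first in the Terreneuvian, the second in the Miocene

Elapsed time: 537 − 12.19 = 524.81 Myr.
537 Ma lies within 538.8–521 Ma: Terreneuvian.
12.19 Ma lies within 23.03–5.333 Ma: Miocene.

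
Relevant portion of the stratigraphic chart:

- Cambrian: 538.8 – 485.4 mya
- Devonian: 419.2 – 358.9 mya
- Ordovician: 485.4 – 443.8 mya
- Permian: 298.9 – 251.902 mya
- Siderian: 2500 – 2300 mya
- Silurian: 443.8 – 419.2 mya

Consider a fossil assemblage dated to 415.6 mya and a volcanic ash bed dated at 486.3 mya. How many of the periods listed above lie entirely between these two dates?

The older date is 486.3 Ma and the younger is 415.6 Ma.
Periods with start < 486.3 and end > 415.6 Ma: Ordovician (485.4–443.8), Silurian (443.8–419.2).
That is 2 complete periods.

2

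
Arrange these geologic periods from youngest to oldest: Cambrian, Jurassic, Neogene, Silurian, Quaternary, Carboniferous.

Quaternary → Neogene → Jurassic → Carboniferous → Silurian → Cambrian

Group by era (each group listed oldest first) — Paleozoic: Cambrian, Silurian, Carboniferous; Mesozoic: Jurassic; Cenozoic: Neogene, Quaternary. The eras run Paleozoic → Mesozoic → Cenozoic. Concatenating the groups in that era order and then reversing gives youngest to oldest.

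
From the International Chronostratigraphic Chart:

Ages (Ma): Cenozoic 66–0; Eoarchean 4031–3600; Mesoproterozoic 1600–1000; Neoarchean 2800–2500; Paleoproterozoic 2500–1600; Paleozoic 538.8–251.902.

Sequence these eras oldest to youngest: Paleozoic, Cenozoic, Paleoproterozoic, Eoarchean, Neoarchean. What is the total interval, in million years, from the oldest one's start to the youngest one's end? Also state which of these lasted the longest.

Start ages (Ma): Eoarchean 4031, Neoarchean 2800, Paleoproterozoic 2500, Paleozoic 538.8, Cenozoic 66.
Ordered oldest to youngest: Eoarchean, Neoarchean, Paleoproterozoic, Paleozoic, Cenozoic.
Span = 4031 − 0 = 4031 Myr.
Durations: Paleozoic 286.898, Cenozoic 66, Eoarchean 431, Paleoproterozoic 900, Neoarchean 300 → longest is Paleoproterozoic (900 Myr).

Eoarchean, Neoarchean, Paleoproterozoic, Paleozoic, Cenozoic; total span 4031 Myr; longest is Paleoproterozoic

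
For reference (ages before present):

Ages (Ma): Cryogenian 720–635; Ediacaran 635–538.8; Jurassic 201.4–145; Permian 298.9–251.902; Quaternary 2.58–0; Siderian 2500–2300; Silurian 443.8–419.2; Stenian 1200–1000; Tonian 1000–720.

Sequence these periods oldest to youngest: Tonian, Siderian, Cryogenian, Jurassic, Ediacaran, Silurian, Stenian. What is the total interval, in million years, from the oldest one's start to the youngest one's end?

From the excerpt: Tonian 1000–720; Siderian 2500–2300; Cryogenian 720–635; Jurassic 201.4–145; Ediacaran 635–538.8; Silurian 443.8–419.2; Stenian 1200–1000 (Ma).
Larger Ma is earlier, so the oldest is Siderian and the youngest is Jurassic; oldest to youngest: Siderian, Stenian, Tonian, Cryogenian, Ediacaran, Silurian, Jurassic.
Oldest start 2500 minus youngest end 145 gives 2355 Myr overall.

Siderian, Stenian, Tonian, Cryogenian, Ediacaran, Silurian, Jurassic; total span 2355 Myr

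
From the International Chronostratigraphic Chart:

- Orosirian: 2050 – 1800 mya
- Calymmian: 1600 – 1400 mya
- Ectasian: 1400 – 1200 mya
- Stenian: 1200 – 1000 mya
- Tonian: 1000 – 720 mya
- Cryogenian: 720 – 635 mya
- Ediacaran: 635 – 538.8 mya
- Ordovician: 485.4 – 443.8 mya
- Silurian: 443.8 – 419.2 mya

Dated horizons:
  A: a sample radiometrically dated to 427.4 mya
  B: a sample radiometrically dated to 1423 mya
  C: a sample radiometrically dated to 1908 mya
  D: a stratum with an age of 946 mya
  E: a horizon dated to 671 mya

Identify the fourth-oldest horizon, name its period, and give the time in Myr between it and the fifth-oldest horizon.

E, in the Cryogenian; 243.6 million years to A

Sorted oldest-first by Ma: C (1908), B (1423), D (946), E (671), A (427.4).
The fourth oldest is E at 671 Ma, which lies in 720–635 Ma: the Cryogenian.
The fifth oldest is A at 427.4 Ma; separation = |671 − 427.4| = 243.6 Myr.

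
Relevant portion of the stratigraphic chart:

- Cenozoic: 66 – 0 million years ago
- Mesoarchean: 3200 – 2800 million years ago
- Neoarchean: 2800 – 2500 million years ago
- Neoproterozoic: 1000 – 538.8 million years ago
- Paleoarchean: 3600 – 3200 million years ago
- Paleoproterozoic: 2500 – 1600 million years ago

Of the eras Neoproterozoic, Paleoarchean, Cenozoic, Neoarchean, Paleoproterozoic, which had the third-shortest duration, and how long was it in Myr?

Paleoarchean, 400 million years

Durations: Neoproterozoic 461.2; Paleoarchean 400; Cenozoic 66; Neoarchean 300; Paleoproterozoic 900 Myr.
Sorted shortest-first: Cenozoic (66), Neoarchean (300), Paleoarchean (400), Neoproterozoic (461.2), Paleoproterozoic (900).
The third shortest is Paleoarchean at 400 Myr.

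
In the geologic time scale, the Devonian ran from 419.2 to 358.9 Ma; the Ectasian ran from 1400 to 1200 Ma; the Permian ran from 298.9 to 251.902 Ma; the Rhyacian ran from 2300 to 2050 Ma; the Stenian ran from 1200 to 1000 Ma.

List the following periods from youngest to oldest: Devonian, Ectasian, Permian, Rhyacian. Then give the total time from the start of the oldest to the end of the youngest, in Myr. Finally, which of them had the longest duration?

Start ages (Ma): Rhyacian 2300, Ectasian 1400, Devonian 419.2, Permian 298.9.
Ordered youngest to oldest: Permian, Devonian, Ectasian, Rhyacian.
Span = 2300 − 251.902 = 2048.098 Myr.
Durations: Rhyacian 250, Ectasian 200, Devonian 60.3, Permian 46.998 → longest is Rhyacian (250 Myr).

Permian → Devonian → Ectasian → Rhyacian; total span 2048.098 Myr; longest is Rhyacian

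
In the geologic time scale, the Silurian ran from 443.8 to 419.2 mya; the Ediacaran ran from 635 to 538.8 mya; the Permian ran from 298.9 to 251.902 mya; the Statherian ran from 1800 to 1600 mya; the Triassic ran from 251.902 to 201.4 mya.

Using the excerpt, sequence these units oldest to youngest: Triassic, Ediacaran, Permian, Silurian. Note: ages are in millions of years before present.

Ediacaran, Silurian, Permian, Triassic

The oldest of these is Ediacaran (starts 635 Ma) and the youngest is Triassic (ends 201.4 Ma).
In between, by decreasing start age: Silurian (443.8), Permian (298.9).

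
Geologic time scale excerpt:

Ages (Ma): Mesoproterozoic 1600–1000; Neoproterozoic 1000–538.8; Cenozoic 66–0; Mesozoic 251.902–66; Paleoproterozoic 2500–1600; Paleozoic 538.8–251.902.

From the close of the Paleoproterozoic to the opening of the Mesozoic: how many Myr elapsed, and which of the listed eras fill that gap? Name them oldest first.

The Paleoproterozoic closes at 1600 Ma and the Mesozoic opens at 251.902 Ma, so the interval is 1600 − 251.902 = 1348.098 Myr.
An era fits inside if it starts at or after 1600 Ma and ends at or before 251.902 Ma; oldest first that gives Mesoproterozoic, Neoproterozoic, Paleozoic.

1348.098 million years; Mesoproterozoic, Neoproterozoic, Paleozoic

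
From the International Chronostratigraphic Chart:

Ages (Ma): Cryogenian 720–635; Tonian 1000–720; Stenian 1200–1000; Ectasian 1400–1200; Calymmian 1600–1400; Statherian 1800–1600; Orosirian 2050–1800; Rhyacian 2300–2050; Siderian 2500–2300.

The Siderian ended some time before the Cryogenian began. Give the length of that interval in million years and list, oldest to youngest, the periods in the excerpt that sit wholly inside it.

1580 million years; Rhyacian, Orosirian, Statherian, Calymmian, Ectasian, Stenian, Tonian

The Siderian closes at 2300 Ma and the Cryogenian opens at 720 Ma, so the interval is 2300 − 720 = 1580 Myr.
A period fits inside if it starts at or after 2300 Ma and ends at or before 720 Ma; oldest first that gives Rhyacian, Orosirian, Statherian, Calymmian, Ectasian, Stenian, Tonian.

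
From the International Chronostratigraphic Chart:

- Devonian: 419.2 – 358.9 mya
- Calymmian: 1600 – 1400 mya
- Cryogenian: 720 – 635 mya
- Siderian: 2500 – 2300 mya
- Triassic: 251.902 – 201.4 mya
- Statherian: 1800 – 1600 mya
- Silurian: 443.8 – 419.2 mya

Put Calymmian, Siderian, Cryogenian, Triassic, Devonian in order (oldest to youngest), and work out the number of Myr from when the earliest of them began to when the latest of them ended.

Start ages (Ma): Siderian 2500, Calymmian 1600, Cryogenian 720, Devonian 419.2, Triassic 251.902.
Ordered oldest to youngest: Siderian, Calymmian, Cryogenian, Devonian, Triassic.
Span = 2500 − 201.4 = 2298.6 Myr.

Siderian, Calymmian, Cryogenian, Devonian, Triassic; total span 2298.6 Myr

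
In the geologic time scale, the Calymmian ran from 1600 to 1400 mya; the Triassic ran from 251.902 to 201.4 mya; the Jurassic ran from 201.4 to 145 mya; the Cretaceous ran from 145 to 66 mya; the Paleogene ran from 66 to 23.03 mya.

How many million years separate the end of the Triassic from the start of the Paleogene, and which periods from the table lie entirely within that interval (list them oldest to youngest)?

135.4 million years; Jurassic, Cretaceous

The Triassic closes at 201.4 Ma and the Paleogene opens at 66 Ma, so the interval is 201.4 − 66 = 135.4 Myr.
A period fits inside if it starts at or after 201.4 Ma and ends at or before 66 Ma; oldest first that gives Jurassic, Cretaceous.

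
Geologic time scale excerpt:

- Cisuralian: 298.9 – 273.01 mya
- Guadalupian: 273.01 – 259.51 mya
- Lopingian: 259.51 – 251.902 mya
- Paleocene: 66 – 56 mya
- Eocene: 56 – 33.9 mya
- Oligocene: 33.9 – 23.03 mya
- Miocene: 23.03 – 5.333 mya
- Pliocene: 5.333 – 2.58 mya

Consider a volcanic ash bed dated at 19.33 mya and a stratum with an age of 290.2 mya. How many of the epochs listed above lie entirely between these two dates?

290.2 Ma sits inside the Cisuralian (298.9–273.01) and 19.33 Ma inside the Miocene (23.03–5.333); neither of those is wholly between the two dates.
The listed epochs lying completely between them are Guadalupian, Lopingian, Paleocene, Eocene, Oligocene — 5 in all.

5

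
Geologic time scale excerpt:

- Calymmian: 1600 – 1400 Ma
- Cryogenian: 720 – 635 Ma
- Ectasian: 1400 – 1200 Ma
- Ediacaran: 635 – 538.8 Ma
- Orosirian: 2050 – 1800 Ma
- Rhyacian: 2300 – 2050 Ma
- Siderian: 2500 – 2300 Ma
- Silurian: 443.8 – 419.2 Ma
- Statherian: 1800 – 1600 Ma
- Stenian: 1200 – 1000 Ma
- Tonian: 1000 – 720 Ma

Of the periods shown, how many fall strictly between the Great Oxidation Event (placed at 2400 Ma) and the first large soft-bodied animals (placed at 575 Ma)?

The older date is 2400 Ma and the younger is 575 Ma.
Periods with start < 2400 and end > 575 Ma: Rhyacian (2300–2050), Orosirian (2050–1800), Statherian (1800–1600), Calymmian (1600–1400), Ectasian (1400–1200), Stenian (1200–1000), Tonian (1000–720), Cryogenian (720–635).
That is 8 complete periods.

8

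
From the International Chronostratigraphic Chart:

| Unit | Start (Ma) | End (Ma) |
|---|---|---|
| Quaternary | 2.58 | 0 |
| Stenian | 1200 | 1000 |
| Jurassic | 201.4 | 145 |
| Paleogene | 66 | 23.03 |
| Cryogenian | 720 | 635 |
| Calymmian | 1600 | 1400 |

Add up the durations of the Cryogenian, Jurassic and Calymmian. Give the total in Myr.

341.4 million years

Each duration: Cryogenian = 85; Jurassic = 56.4; Calymmian = 200.
Sum: 85 + 56.4 + 200 = 341.4 Myr.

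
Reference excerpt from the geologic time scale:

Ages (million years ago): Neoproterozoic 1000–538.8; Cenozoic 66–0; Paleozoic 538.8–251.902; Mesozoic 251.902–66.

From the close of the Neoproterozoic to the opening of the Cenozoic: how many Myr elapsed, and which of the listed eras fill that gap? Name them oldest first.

The Neoproterozoic closes at 538.8 Ma and the Cenozoic opens at 66 Ma, so the interval is 538.8 − 66 = 472.8 Myr.
An era fits inside if it starts at or after 538.8 Ma and ends at or before 66 Ma; oldest first that gives Paleozoic, Mesozoic.

472.8 million years; Paleozoic, Mesozoic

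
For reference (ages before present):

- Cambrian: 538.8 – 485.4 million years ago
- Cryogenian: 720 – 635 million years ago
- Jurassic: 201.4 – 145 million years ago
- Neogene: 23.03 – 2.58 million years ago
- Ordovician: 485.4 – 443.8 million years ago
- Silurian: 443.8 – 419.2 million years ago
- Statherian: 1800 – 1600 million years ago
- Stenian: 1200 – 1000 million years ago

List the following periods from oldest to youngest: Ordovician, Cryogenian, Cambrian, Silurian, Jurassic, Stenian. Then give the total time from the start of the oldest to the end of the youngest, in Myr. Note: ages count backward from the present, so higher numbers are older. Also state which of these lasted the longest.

From the excerpt: Ordovician 485.4–443.8; Cryogenian 720–635; Cambrian 538.8–485.4; Silurian 443.8–419.2; Jurassic 201.4–145; Stenian 1200–1000 (Ma).
Larger Ma is earlier, so the oldest is Stenian and the youngest is Jurassic; oldest to youngest: Stenian, Cryogenian, Cambrian, Ordovician, Silurian, Jurassic.
Oldest start 1200 minus youngest end 145 gives 1055 Myr overall.
Individual lengths (start − end): Ordovician 41.6; Jurassic 56.4; Stenian 200; Silurian 24.6; Cambrian 53.4; Cryogenian 85. The largest is Stenian at 200 Myr.

Stenian, Cryogenian, Cambrian, Ordovician, Silurian, Jurassic; total span 1055 Myr; longest is Stenian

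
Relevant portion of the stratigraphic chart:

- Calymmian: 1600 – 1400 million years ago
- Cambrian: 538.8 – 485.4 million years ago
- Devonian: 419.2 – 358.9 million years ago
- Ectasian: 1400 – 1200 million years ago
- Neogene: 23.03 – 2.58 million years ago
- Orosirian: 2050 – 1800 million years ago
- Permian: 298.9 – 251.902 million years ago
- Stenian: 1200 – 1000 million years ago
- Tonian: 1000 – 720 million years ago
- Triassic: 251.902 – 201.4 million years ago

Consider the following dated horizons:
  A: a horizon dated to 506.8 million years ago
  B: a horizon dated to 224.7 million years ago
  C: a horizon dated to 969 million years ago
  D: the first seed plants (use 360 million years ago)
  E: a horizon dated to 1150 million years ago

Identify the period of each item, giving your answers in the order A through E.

A: 506.8 Ma lies in 538.8–485.4 Ma, so Cambrian.
B: 224.7 Ma lies in 251.902–201.4 Ma, so Triassic.
C: 969 Ma lies in 1000–720 Ma, so Tonian.
D: 360 Ma lies in 419.2–358.9 Ma, so Devonian.
E: 1150 Ma lies in 1200–1000 Ma, so Stenian.

A — Cambrian; B — Triassic; C — Tonian; D — Devonian; E — Stenian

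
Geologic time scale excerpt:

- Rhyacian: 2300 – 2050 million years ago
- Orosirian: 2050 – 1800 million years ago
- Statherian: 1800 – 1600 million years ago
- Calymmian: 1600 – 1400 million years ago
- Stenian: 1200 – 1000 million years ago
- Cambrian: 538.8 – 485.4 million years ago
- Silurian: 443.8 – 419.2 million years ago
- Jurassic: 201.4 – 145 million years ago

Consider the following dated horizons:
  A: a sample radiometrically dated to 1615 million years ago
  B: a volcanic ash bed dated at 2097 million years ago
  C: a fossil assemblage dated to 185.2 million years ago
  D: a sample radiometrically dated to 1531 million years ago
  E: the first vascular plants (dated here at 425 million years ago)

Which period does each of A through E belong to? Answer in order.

A — Statherian; B — Rhyacian; C — Jurassic; D — Calymmian; E — Silurian

Match each age against the start–end ranges in the excerpt: A = 1615 Ma → Statherian (1800–1600); B = 2097 Ma → Rhyacian (2300–2050); C = 185.2 Ma → Jurassic (201.4–145); D = 1531 Ma → Calymmian (1600–1400); E = 425 Ma → Silurian (443.8–419.2).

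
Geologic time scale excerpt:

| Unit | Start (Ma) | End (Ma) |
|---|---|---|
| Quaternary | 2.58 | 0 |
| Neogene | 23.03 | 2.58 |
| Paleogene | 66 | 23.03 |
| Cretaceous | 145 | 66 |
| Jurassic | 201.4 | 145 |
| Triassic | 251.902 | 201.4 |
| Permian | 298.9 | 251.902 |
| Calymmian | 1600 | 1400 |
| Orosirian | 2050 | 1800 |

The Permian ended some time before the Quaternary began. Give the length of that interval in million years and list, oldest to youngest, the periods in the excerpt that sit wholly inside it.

The Permian closes at 251.902 Ma and the Quaternary opens at 2.58 Ma, so the interval is 251.902 − 2.58 = 249.322 Myr.
A period fits inside if it starts at or after 251.902 Ma and ends at or before 2.58 Ma; oldest first that gives Triassic, Jurassic, Cretaceous, Paleogene, Neogene.

249.322 million years; Triassic, Jurassic, Cretaceous, Paleogene, Neogene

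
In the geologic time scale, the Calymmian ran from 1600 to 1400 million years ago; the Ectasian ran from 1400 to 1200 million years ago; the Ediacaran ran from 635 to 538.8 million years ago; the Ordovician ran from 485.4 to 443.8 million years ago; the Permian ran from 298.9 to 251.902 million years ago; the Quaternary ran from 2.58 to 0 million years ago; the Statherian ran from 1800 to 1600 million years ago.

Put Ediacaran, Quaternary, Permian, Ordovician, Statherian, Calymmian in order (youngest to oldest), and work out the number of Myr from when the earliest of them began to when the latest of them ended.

Start ages (Ma): Statherian 1800, Calymmian 1600, Ediacaran 635, Ordovician 485.4, Permian 298.9, Quaternary 2.58.
Ordered youngest to oldest: Quaternary, Permian, Ordovician, Ediacaran, Calymmian, Statherian.
Span = 1800 − 0 = 1800 Myr.

Quaternary → Permian → Ordovician → Ediacaran → Calymmian → Statherian; total span 1800 Myr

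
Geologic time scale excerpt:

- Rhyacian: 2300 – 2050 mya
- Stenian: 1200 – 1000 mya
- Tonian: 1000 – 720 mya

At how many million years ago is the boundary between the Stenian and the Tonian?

The Stenian ends and the Tonian begins at 1000 mya.

1000 mya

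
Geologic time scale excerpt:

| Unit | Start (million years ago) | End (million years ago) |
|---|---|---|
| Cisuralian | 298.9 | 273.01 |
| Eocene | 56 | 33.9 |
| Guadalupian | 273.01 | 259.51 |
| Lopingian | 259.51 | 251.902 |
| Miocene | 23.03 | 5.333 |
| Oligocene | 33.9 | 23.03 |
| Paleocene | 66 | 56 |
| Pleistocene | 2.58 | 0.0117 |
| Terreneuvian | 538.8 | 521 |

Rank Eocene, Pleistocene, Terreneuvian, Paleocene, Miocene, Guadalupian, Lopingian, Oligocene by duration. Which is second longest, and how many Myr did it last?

Terreneuvian, 17.8 million years

Durations: Eocene 22.1; Pleistocene 2.5683; Terreneuvian 17.8; Paleocene 10; Miocene 17.697; Guadalupian 13.5; Lopingian 7.608; Oligocene 10.87 Myr.
Sorted longest-first: Eocene (22.1), Terreneuvian (17.8), Miocene (17.697), Guadalupian (13.5), Oligocene (10.87), Paleocene (10), Lopingian (7.608), Pleistocene (2.5683).
The second longest is Terreneuvian at 17.8 Myr.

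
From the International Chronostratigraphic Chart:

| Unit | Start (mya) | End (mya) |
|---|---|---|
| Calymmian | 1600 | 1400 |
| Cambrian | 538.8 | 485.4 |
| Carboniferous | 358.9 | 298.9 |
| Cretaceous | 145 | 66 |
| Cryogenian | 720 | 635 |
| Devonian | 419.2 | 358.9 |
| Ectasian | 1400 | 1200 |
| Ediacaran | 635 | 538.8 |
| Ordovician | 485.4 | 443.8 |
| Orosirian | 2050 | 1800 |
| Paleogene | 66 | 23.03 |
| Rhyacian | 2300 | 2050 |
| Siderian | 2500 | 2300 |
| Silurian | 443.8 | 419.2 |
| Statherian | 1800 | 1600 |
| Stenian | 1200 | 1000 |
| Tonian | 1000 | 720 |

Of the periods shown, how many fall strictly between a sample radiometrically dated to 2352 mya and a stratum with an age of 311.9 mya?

13

2352 Ma sits inside the Siderian (2500–2300) and 311.9 Ma inside the Carboniferous (358.9–298.9); neither of those is wholly between the two dates.
The listed periods lying completely between them are Rhyacian, Orosirian, Statherian, Calymmian, Ectasian, Stenian, Tonian, Cryogenian, Ediacaran, Cambrian, Ordovician, Silurian, Devonian — 13 in all.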